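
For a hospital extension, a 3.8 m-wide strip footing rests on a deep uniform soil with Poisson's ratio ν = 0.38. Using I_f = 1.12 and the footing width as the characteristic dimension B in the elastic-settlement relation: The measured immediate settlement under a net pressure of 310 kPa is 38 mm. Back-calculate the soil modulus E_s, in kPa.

S_e = q·B·(1−ν²)/E_s · I_f  ⇒  E_s = q·B·(1−ν²)·I_f / S_e.
E_s = 310 × 3.8 × 0.8556 × 1.12 / 0.038 = 29710 kPa

E_s ≈ 29700 kPa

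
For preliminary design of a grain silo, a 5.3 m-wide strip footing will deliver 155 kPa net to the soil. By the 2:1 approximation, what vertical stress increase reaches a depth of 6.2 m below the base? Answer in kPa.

Δσ_z ≈ 71.4 kPa

By the 2:1 method the load spreads at 1 horizontal : 2 vertical, so at depth z the loaded area has grown by z in each plan dimension:
Δσ = qB/(B+z) = 155×5.3/(5.3+6.2) = 71.435 kPa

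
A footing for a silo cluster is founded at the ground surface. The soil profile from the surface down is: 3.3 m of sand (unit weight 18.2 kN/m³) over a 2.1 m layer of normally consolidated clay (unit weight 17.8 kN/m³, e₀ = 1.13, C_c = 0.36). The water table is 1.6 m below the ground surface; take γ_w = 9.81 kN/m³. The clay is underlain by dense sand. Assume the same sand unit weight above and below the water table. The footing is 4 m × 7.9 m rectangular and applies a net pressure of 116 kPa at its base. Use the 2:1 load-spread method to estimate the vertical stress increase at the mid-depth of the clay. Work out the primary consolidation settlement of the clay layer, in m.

S_c ≈ 0.0811 m

Mid-depth of clay below the ground surface: z = 3.3 + 2.1/2 = 4.35 m.
Total vertical stress at mid-clay: σ_v = 18.2×3.3 + 17.8×1.05 = 78.75 kPa.
Pore pressure: u = 9.81×(4.35 − 1.6) = 26.978 kPa.
Initial effective stress: σ'_0 = σ_v − u = 78.75 − 26.978 = 51.772 kPa.
Stress increase at mid-clay by the 2:1 spreading method:
Δσ = qBL/((B+z)(L+z)) = 116×4×7.9/((4+4.35)(7.9+4.35)) = 35.836 kPa
Final effective stress: σ'_f = σ'_0 + Δσ = 51.772 + 35.836 = 87.608 kPa.
Normally consolidated clay, so the full stress increment lies on the virgin compression line:
S_c = C_c·H/(1+e₀)·log₁₀(σ'_f/σ'_0) = 0.36×2.1/(1+1.13)×log₁₀(87.608/51.772)
    = 0.35493 × 0.22845 = 0.08108 m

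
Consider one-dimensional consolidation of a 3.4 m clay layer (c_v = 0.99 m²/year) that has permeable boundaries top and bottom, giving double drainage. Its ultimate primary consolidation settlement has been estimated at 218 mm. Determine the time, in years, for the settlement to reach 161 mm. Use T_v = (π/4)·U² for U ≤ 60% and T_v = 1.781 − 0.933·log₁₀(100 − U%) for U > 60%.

t ≈ 1.34 years

Drainage path length: H_d = H/2 = 1.7 m (double drainage).
U = S(t)/S_ult = 161/218 = 0.7385.
U > 60%: T_v = 1.781 − 0.933·log₁₀(100 − 73.853) = 0.45855.
t = T_v·H_d²/c_v = 0.45855×1.7²/0.99 = 1.339 years.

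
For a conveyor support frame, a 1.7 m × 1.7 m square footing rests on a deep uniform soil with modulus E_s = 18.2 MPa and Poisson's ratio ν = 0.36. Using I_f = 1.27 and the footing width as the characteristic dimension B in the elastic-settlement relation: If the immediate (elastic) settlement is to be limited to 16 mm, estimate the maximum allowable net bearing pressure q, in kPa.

E_s = 18.2 MPa = 18200 kPa.
S_e = q·B·(1−ν²)/E_s · I_f  ⇒  q = S_e·E_s / (B·(1−ν²)·I_f).
q = 0.016 × 18200 / (1.7 × 0.8704 × 1.27) = 155 kPa

q ≈ 155 kPa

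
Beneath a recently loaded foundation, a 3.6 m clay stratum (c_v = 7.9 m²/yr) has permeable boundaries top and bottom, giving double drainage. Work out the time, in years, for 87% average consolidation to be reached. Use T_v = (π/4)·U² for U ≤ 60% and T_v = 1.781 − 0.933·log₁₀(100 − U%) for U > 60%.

t ≈ 0.304 years

Drainage path length: H_d = H/2 = 1.8 m (double drainage).
U > 60%: T_v = 1.781 − 0.933·log₁₀(100 − 87) = 0.74169.
t = T_v·H_d²/c_v = 0.74169×1.8²/7.9 = 0.3042 years.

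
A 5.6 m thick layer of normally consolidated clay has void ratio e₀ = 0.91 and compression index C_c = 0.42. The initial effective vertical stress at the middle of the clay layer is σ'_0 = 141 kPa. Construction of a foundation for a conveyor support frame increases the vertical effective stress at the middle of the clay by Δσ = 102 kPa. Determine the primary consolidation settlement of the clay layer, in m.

Final effective stress: σ'_f = σ'_0 + Δσ = 141 + 102 = 243 kPa.
Normally consolidated clay, so the full stress increment lies on the virgin compression line:
S_c = C_c·H/(1+e₀)·log₁₀(σ'_f/σ'_0) = 0.42×5.6/(1+0.91)×log₁₀(243/141)
    = 1.2314 × 0.23639 = 0.2911 m

S_c ≈ 0.291 m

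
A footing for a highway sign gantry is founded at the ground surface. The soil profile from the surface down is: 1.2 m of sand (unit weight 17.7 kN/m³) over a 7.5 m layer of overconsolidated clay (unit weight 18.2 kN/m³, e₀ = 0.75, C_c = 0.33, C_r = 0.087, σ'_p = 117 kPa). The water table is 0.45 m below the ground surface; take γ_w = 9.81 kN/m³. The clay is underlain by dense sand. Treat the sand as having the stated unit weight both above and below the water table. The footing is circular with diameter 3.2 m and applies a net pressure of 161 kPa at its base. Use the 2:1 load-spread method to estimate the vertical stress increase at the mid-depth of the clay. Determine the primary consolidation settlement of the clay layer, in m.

Mid-depth of clay below the ground surface: z = 1.2 + 7.5/2 = 4.95 m.
Total vertical stress at mid-clay: σ_v = 17.7×1.2 + 18.2×3.75 = 89.49 kPa.
Pore pressure: u = 9.81×(4.95 − 0.45) = 44.145 kPa.
Initial effective stress: σ'_0 = σ_v − u = 89.49 − 44.145 = 45.345 kPa.
Stress increase at mid-clay by the 2:1 spreading method:
Δσ ≈ qD²/(D+z)² = 161×3.2²/(3.2+4.95)² = 24.821 kPa
Final effective stress: σ'_f = 45.345 + 24.821 = 70.166 kPa.
σ'_f = 70.166 ≤ σ'_p = 117 kPa, so the clay remains overconsolidated and only the recompression index applies:
S_c = C_r·H/(1+e₀)·log₁₀(σ'_f/σ'_0) = 0.087×7.5/1.75×log₁₀(70.166/45.345)
    = 0.37286 × 0.1896 = 0.07069 m

S_c ≈ 0.0707 m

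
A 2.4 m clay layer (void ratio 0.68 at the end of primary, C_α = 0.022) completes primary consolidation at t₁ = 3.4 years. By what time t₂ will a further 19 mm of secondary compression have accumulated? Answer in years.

S_s = C_α·H/(1+e_p)·log₁₀(t₂/t₁) ⇒ log₁₀(t₂/t₁) = S_s·(1+e_p)/(C_α·H).
log₁₀(t₂/t₁) = 0.019 × (1+0.68) / (0.022×2.4) = 0.6045
t₂ = t₁ × 10^0.6045 = 3.4 × 4.023 = 13.68 years

t₂ ≈ 13.7 years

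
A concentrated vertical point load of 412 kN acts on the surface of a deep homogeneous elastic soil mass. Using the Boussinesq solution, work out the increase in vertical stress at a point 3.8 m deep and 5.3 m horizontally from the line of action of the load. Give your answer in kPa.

Δσ_z ≈ 0.915 kPa

Boussinesq vertical stress below a point load on an elastic half-space:
Δσ_z = 3P/(2πz²) · [1 + (r/z)²]^(−5/2)
r/z = 5.3/3.8 = 1.3947; [1+(r/z)²]^(−5/2) = 0.067171.
Δσ_z = 3×412/(2π×3.8²) × 0.067171 = 13.623 × 0.067171 = 0.9151 kPa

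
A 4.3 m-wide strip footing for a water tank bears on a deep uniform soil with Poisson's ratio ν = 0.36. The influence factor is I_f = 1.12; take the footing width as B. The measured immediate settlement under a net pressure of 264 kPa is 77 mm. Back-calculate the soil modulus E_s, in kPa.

S_e = q·B·(1−ν²)/E_s · I_f  ⇒  E_s = q·B·(1−ν²)·I_f / S_e.
E_s = 264 × 4.3 × 0.8704 × 1.12 / 0.077 = 14370 kPa

E_s ≈ 14400 kPa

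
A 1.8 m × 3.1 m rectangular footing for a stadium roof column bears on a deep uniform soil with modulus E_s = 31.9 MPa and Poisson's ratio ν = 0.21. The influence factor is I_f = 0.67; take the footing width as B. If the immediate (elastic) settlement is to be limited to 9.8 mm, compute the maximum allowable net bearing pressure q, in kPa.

E_s = 31.9 MPa = 31900 kPa.
S_e = q·B·(1−ν²)/E_s · I_f  ⇒  q = S_e·E_s / (B·(1−ν²)·I_f).
q = 0.0098 × 31900 / (1.8 × 0.9559 × 0.67) = 271.2 kPa

q ≈ 271 kPa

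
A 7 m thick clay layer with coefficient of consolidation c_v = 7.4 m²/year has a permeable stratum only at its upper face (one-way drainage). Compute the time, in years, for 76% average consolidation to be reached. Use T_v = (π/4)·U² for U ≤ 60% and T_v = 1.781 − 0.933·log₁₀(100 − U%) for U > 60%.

Drainage path length: H_d = H = 7 m (single drainage).
U > 60%: T_v = 1.781 − 0.933·log₁₀(100 − 76) = 0.49326.
t = T_v·H_d²/c_v = 0.49326×7²/7.4 = 3.266 years.

t ≈ 3.27 years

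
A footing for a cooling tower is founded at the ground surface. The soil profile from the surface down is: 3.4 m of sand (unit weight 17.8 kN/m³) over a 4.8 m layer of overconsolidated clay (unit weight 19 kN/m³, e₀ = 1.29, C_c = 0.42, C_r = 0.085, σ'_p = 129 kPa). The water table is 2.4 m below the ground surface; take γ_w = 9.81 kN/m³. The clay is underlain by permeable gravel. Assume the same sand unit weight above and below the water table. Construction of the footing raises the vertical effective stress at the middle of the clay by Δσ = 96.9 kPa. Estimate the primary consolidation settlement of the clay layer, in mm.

Mid-depth of clay below the ground surface: z = 3.4 + 4.8/2 = 5.8 m.
Total vertical stress at mid-clay: σ_v = 17.8×3.4 + 19×2.4 = 106.12 kPa.
Pore pressure: u = 9.81×(5.8 − 2.4) = 33.354 kPa.
Initial effective stress: σ'_0 = σ_v − u = 106.12 − 33.354 = 72.766 kPa.
Final effective stress: σ'_f = 72.766 + 96.9 = 169.67 kPa.
σ'_f = 169.67 > σ'_p = 129 kPa, so the stress path crosses the preconsolidation pressure — recompression up to σ'_p, then virgin compression beyond:
S_c = H/(1+e₀)·[C_r·log₁₀(σ'_p/σ'_0) + C_c·log₁₀(σ'_f/σ'_p)]
    = 4.8/2.29 × [0.085×log₁₀(129/72.766) + 0.42×log₁₀(169.67/129)]
    = 2.0961 × [0.021136 + 0.049986] = 0.1491 m

S_c ≈ 149 mm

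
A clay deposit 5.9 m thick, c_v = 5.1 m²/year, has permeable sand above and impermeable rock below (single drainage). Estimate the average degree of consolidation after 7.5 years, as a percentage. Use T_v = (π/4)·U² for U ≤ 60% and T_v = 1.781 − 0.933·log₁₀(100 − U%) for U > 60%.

U ≈ 94.6 %

Drainage path length: H_d = H = 5.9 m (single drainage).
T_v = c_v·t/H_d² = 5.1×7.5/5.9² = 1.0988.
T_v = 1.0988 corresponds to the U > 60% branch:
U = 1 − 10^((1.781 − T_v)/0.933)/100 = 0.9461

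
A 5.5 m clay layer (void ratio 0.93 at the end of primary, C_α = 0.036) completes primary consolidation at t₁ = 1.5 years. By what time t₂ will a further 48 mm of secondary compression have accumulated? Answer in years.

t₂ ≈ 4.41 years

S_s = C_α·H/(1+e_p)·log₁₀(t₂/t₁) ⇒ log₁₀(t₂/t₁) = S_s·(1+e_p)/(C_α·H).
log₁₀(t₂/t₁) = 0.048 × (1+0.93) / (0.036×5.5) = 0.4679
t₂ = t₁ × 10^0.4679 = 1.5 × 2.937 = 4.405 years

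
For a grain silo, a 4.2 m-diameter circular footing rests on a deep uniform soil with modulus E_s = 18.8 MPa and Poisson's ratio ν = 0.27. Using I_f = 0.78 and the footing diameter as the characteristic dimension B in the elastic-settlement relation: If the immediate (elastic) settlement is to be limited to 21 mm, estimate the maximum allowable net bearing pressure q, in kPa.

q ≈ 130 kPa

E_s = 18.8 MPa = 18800 kPa.
S_e = q·B·(1−ν²)/E_s · I_f  ⇒  q = S_e·E_s / (B·(1−ν²)·I_f).
q = 0.021 × 18800 / (4.2 × 0.9271 × 0.78) = 130 kPa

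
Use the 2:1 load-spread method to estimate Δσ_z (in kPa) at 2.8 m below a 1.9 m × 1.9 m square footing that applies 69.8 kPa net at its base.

Δσ_z ≈ 11.4 kPa

By the 2:1 method the load spreads at 1 horizontal : 2 vertical, so at depth z the loaded area has grown by z in each plan dimension:
Δσ = qBL/((B+z)(L+z)) = 69.8×1.9×1.9/((1.9+2.8)(1.9+2.8)) = 11.407 kPa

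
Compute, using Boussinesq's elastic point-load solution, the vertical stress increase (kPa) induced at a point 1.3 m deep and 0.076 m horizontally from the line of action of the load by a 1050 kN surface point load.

Δσ_z ≈ 294 kPa

Boussinesq vertical stress below a point load on an elastic half-space:
Δσ_z = 3P/(2πz²) · [1 + (r/z)²]^(−5/2)
r/z = 0.076/1.3 = 0.058462; [1+(r/z)²]^(−5/2) = 0.99151.
Δσ_z = 3×1050/(2π×1.3²) × 0.99151 = 296.65 × 0.99151 = 294.1 kPa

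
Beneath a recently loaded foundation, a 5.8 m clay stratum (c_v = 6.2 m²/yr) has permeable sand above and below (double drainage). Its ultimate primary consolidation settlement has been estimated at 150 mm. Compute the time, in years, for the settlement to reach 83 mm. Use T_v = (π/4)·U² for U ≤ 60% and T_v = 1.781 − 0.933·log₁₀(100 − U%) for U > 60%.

t ≈ 0.326 years

Drainage path length: H_d = H/2 = 2.9 m (double drainage).
U = S(t)/S_ult = 83/150 = 0.5533.
U ≤ 60%: T_v = (π/4)·U² = (π/4)×0.55333² = 0.24047.
t = T_v·H_d²/c_v = 0.24047×2.9²/6.2 = 0.3262 years.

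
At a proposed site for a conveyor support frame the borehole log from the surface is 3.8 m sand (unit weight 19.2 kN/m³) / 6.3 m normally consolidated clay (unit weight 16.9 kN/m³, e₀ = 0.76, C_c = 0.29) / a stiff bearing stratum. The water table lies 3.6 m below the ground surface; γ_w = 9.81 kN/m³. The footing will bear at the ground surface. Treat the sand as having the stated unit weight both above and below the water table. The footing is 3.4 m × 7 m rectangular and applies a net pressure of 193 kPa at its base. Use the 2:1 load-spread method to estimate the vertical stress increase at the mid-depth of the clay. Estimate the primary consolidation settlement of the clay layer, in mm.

Mid-depth of clay below the ground surface: z = 3.8 + 6.3/2 = 6.95 m.
Total vertical stress at mid-clay: σ_v = 19.2×3.8 + 16.9×3.15 = 126.19 kPa.
Pore pressure: u = 9.81×(6.95 − 3.6) = 32.864 kPa.
Initial effective stress: σ'_0 = σ_v − u = 126.19 − 32.864 = 93.326 kPa.
Stress increase at mid-clay by the 2:1 spreading method:
Δσ = qBL/((B+z)(L+z)) = 193×3.4×7/((3.4+6.95)(7+6.95)) = 31.814 kPa
Final effective stress: σ'_f = σ'_0 + Δσ = 93.326 + 31.814 = 125.14 kPa.
Normally consolidated clay, so the full stress increment lies on the virgin compression line:
S_c = C_c·H/(1+e₀)·log₁₀(σ'_f/σ'_0) = 0.29×6.3/(1+0.76)×log₁₀(125.14/93.326)
    = 1.0381 × 0.12739 = 0.1322 m

S_c ≈ 132 mm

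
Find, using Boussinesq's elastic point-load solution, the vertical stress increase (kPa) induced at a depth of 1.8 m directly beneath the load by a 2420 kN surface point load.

Boussinesq vertical stress below a point load on an elastic half-space:
Δσ_z = 3P/(2πz²) · [1 + (r/z)²]^(−5/2)
r/z = 0/1.8 = 0; [1+(r/z)²]^(−5/2) = 1.
Δσ_z = 3×2420/(2π×1.8²) × 1 = 356.62 × 1 = 356.6 kPa

Δσ_z ≈ 357 kPa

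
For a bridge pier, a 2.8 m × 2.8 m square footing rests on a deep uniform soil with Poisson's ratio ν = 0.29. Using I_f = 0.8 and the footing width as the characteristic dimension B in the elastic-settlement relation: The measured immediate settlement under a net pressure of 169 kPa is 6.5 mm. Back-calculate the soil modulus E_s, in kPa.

S_e = q·B·(1−ν²)/E_s · I_f  ⇒  E_s = q·B·(1−ν²)·I_f / S_e.
E_s = 169 × 2.8 × 0.9159 × 0.8 / 0.0065 = 53340 kPa

E_s ≈ 53300 kPa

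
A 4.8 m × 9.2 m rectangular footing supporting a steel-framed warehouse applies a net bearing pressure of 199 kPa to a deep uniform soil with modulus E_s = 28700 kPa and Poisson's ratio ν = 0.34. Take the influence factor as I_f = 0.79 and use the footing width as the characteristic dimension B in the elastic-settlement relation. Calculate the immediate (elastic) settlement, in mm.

S_e ≈ 23.3 mm

Immediate (elastic) settlement: S_e = q·B·(1−ν²)/E_s · I_f.
S_e = 199 × 4.8 × (1 − 0.34²) / 28700 × 0.79
    = 199 × 4.8 × 0.8844 / 28700 × 0.79
    = 0.02325 m = 23.25 mm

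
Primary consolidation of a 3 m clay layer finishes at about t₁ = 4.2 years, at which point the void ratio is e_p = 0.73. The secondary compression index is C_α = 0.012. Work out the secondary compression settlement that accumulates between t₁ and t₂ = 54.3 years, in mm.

S_s ≈ 23.1 mm

Secondary compression: S_s = C_α·H/(1+e_p)·log₁₀(t₂/t₁)
S_s = 0.012×3/(1+0.73)×log₁₀(54.3/4.2)
    = 0.02081 × 1.112 = 0.02313 m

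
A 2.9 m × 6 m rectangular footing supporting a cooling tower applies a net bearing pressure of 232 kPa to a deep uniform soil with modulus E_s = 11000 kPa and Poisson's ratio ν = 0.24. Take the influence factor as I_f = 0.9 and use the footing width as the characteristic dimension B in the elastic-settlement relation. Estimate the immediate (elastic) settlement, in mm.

S_e ≈ 51.9 mm

Immediate (elastic) settlement: S_e = q·B·(1−ν²)/E_s · I_f.
S_e = 232 × 2.9 × (1 − 0.24²) / 11000 × 0.9
    = 232 × 2.9 × 0.9424 / 11000 × 0.9
    = 0.05188 m = 51.88 mm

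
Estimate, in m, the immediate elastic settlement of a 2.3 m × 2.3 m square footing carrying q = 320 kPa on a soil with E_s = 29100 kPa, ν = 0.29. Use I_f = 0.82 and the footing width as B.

S_e ≈ 0.019 m

Immediate (elastic) settlement: S_e = q·B·(1−ν²)/E_s · I_f.
S_e = 320 × 2.3 × (1 − 0.29²) / 29100 × 0.82
    = 320 × 2.3 × 0.9159 / 29100 × 0.82
    = 0.019 m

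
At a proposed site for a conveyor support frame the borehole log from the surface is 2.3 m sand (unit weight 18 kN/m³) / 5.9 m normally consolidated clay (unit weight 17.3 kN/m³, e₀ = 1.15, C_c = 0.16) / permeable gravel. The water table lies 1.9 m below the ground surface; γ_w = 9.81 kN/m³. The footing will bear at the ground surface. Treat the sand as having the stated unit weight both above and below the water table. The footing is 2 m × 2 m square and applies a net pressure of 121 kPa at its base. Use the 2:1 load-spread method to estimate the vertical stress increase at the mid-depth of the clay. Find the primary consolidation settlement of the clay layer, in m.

S_c ≈ 0.0274 m

Mid-depth of clay below the ground surface: z = 2.3 + 5.9/2 = 5.25 m.
Total vertical stress at mid-clay: σ_v = 18×2.3 + 17.3×2.95 = 92.435 kPa.
Pore pressure: u = 9.81×(5.25 − 1.9) = 32.864 kPa.
Initial effective stress: σ'_0 = σ_v − u = 92.435 − 32.864 = 59.571 kPa.
Stress increase at mid-clay by the 2:1 spreading method:
Δσ = qBL/((B+z)(L+z)) = 121×2×2/((2+5.25)(2+5.25)) = 9.2081 kPa
Final effective stress: σ'_f = σ'_0 + Δσ = 59.571 + 9.2081 = 68.779 kPa.
Normally consolidated clay, so the full stress increment lies on the virgin compression line:
S_c = C_c·H/(1+e₀)·log₁₀(σ'_f/σ'_0) = 0.16×5.9/(1+1.15)×log₁₀(68.779/59.571)
    = 0.43907 × 0.062421 = 0.02741 m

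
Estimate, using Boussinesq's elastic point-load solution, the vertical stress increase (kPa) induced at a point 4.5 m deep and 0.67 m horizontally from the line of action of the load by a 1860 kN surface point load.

Δσ_z ≈ 41.5 kPa

Boussinesq vertical stress below a point load on an elastic half-space:
Δσ_z = 3P/(2πz²) · [1 + (r/z)²]^(−5/2)
r/z = 0.67/4.5 = 0.14889; [1+(r/z)²]^(−5/2) = 0.94666.
Δσ_z = 3×1860/(2π×4.5²) × 0.94666 = 43.856 × 0.94666 = 41.52 kPa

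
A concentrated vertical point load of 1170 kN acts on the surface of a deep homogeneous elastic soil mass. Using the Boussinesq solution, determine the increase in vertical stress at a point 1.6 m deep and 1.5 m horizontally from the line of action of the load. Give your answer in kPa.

Boussinesq vertical stress below a point load on an elastic half-space:
Δσ_z = 3P/(2πz²) · [1 + (r/z)²]^(−5/2)
r/z = 1.5/1.6 = 0.9375; [1+(r/z)²]^(−5/2) = 0.20665.
Δσ_z = 3×1170/(2π×1.6²) × 0.20665 = 218.22 × 0.20665 = 45.1 kPa

Δσ_z ≈ 45.1 kPa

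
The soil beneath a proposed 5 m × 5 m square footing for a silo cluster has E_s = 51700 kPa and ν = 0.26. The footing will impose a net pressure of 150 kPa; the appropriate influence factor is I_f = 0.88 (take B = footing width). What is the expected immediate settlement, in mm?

Immediate (elastic) settlement: S_e = q·B·(1−ν²)/E_s · I_f.
S_e = 150 × 5 × (1 − 0.26²) / 51700 × 0.88
    = 150 × 5 × 0.9324 / 51700 × 0.88
    = 0.0119 m = 11.9 mm

S_e ≈ 11.9 mm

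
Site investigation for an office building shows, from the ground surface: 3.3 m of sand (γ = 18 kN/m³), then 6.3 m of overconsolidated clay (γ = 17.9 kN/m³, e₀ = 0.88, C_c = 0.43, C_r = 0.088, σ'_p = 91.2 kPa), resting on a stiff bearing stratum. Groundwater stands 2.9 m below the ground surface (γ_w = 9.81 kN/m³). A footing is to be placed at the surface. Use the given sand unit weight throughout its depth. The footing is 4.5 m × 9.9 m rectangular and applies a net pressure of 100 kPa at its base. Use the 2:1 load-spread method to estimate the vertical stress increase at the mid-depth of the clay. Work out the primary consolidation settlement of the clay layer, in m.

Mid-depth of clay below the ground surface: z = 3.3 + 6.3/2 = 6.45 m.
Total vertical stress at mid-clay: σ_v = 18×3.3 + 17.9×3.15 = 115.78 kPa.
Pore pressure: u = 9.81×(6.45 − 2.9) = 34.825 kPa.
Initial effective stress: σ'_0 = σ_v − u = 115.78 − 34.825 = 80.955 kPa.
Stress increase at mid-clay by the 2:1 spreading method:
Δσ = qBL/((B+z)(L+z)) = 100×4.5×9.9/((4.5+6.45)(9.9+6.45)) = 24.884 kPa
Final effective stress: σ'_f = 80.955 + 24.884 = 105.84 kPa.
σ'_f = 105.84 > σ'_p = 91.2 kPa, so the stress path crosses the preconsolidation pressure — recompression up to σ'_p, then virgin compression beyond:
S_c = H/(1+e₀)·[C_r·log₁₀(σ'_p/σ'_0) + C_c·log₁₀(σ'_f/σ'_p)]
    = 6.3/1.88 × [0.088×log₁₀(91.2/80.955) + 0.43×log₁₀(105.84/91.2)]
    = 3.3511 × [0.0045541 + 0.027802] = 0.1084 m

S_c ≈ 0.108 m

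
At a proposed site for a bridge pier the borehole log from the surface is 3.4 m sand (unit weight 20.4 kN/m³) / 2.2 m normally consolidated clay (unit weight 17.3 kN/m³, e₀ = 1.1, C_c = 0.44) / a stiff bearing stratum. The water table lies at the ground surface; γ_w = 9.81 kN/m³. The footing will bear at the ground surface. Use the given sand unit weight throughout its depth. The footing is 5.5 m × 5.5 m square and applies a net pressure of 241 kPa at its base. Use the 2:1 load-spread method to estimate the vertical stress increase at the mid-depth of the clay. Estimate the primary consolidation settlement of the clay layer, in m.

Mid-depth of clay below the ground surface: z = 3.4 + 2.2/2 = 4.5 m.
Total vertical stress at mid-clay: σ_v = 20.4×3.4 + 17.3×1.1 = 88.39 kPa.
Pore pressure: u = 9.81×(4.5 − 0) = 44.145 kPa.
Initial effective stress: σ'_0 = σ_v − u = 88.39 − 44.145 = 44.245 kPa.
Stress increase at mid-clay by the 2:1 spreading method:
Δσ = qBL/((B+z)(L+z)) = 241×5.5×5.5/((5.5+4.5)(5.5+4.5)) = 72.903 kPa
Final effective stress: σ'_f = σ'_0 + Δσ = 44.245 + 72.903 = 117.15 kPa.
Normally consolidated clay, so the full stress increment lies on the virgin compression line:
S_c = C_c·H/(1+e₀)·log₁₀(σ'_f/σ'_0) = 0.44×2.2/(1+1.1)×log₁₀(117.15/44.245)
    = 0.46095 × 0.42288 = 0.1949 m

S_c ≈ 0.195 m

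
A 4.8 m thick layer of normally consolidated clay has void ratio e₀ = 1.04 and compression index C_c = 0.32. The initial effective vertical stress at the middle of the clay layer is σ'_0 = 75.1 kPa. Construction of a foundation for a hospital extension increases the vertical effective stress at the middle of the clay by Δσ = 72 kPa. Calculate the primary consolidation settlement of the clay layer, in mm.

Final effective stress: σ'_f = σ'_0 + Δσ = 75.1 + 72 = 147.1 kPa.
Normally consolidated clay, so the full stress increment lies on the virgin compression line:
S_c = C_c·H/(1+e₀)·log₁₀(σ'_f/σ'_0) = 0.32×4.8/(1+1.04)×log₁₀(147.1/75.1)
    = 0.75294 × 0.29197 = 0.2198 m

S_c ≈ 220 mm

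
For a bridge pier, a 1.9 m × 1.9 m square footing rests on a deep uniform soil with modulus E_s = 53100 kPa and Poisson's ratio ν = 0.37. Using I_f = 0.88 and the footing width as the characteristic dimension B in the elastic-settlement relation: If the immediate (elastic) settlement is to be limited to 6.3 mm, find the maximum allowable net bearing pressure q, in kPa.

S_e = q·B·(1−ν²)/E_s · I_f  ⇒  q = S_e·E_s / (B·(1−ν²)·I_f).
q = 0.0063 × 53100 / (1.9 × 0.8631 × 0.88) = 231.8 kPa

q ≈ 232 kPa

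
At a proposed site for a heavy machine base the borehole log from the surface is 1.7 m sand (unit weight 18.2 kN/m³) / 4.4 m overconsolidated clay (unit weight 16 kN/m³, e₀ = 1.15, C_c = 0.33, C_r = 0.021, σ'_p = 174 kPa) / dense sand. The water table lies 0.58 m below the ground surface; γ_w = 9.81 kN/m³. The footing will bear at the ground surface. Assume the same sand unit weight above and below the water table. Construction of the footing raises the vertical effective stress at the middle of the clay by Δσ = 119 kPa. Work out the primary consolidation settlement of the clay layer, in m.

S_c ≈ 0.0283 m

Mid-depth of clay below the ground surface: z = 1.7 + 4.4/2 = 3.9 m.
Total vertical stress at mid-clay: σ_v = 18.2×1.7 + 16×2.2 = 66.14 kPa.
Pore pressure: u = 9.81×(3.9 − 0.58) = 32.569 kPa.
Initial effective stress: σ'_0 = σ_v − u = 66.14 − 32.569 = 33.571 kPa.
Final effective stress: σ'_f = 33.571 + 119 = 152.57 kPa.
σ'_f = 152.57 ≤ σ'_p = 174 kPa, so the clay remains overconsolidated and only the recompression index applies:
S_c = C_r·H/(1+e₀)·log₁₀(σ'_f/σ'_0) = 0.021×4.4/2.15×log₁₀(152.57/33.571)
    = 0.042977 × 0.6575 = 0.02826 m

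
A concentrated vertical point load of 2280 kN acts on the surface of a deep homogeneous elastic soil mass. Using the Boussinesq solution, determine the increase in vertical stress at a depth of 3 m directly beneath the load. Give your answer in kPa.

Boussinesq vertical stress below a point load on an elastic half-space:
Δσ_z = 3P/(2πz²) · [1 + (r/z)²]^(−5/2)
r/z = 0/3 = 0; [1+(r/z)²]^(−5/2) = 1.
Δσ_z = 3×2280/(2π×3²) × 1 = 120.96 × 1 = 121 kPa

Δσ_z ≈ 121 kPa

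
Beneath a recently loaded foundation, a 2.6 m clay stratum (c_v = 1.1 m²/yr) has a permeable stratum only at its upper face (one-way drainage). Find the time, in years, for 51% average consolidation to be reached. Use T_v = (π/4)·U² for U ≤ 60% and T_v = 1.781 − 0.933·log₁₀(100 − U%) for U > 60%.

Drainage path length: H_d = H = 2.6 m (single drainage).
U ≤ 60%: T_v = (π/4)·U² = (π/4)×0.51² = 0.20428.
t = T_v·H_d²/c_v = 0.20428×2.6²/1.1 = 1.255 years.

t ≈ 1.26 years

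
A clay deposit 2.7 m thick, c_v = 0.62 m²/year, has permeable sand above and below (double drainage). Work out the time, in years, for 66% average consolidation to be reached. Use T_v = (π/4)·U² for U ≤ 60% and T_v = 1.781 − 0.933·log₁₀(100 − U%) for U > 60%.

Drainage path length: H_d = H/2 = 1.35 m (double drainage).
U > 60%: T_v = 1.781 − 0.933·log₁₀(100 − 66) = 0.35213.
t = T_v·H_d²/c_v = 0.35213×1.35²/0.62 = 1.035 years.

t ≈ 1.04 years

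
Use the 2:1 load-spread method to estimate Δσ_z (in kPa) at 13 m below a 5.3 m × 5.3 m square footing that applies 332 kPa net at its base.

By the 2:1 method the load spreads at 1 horizontal : 2 vertical, so at depth z the loaded area has grown by z in each plan dimension:
Δσ = qBL/((B+z)(L+z)) = 332×5.3×5.3/((5.3+13)(5.3+13)) = 27.848 kPa

Δσ_z ≈ 27.8 kPa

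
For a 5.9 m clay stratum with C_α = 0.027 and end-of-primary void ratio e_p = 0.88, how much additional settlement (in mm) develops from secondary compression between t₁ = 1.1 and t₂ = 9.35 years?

S_s ≈ 78.8 mm

Secondary compression: S_s = C_α·H/(1+e_p)·log₁₀(t₂/t₁)
S_s = 0.027×5.9/(1+0.88)×log₁₀(9.35/1.1)
    = 0.08473 × 0.9294 = 0.07875 m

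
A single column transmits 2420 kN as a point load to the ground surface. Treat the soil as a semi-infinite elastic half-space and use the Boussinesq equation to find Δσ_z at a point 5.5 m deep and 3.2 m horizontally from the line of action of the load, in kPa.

Boussinesq vertical stress below a point load on an elastic half-space:
Δσ_z = 3P/(2πz²) · [1 + (r/z)²]^(−5/2)
r/z = 3.2/5.5 = 0.58182; [1+(r/z)²]^(−5/2) = 0.48244.
Δσ_z = 3×2420/(2π×5.5²) × 0.48244 = 38.197 × 0.48244 = 18.43 kPa

Δσ_z ≈ 18.4 kPa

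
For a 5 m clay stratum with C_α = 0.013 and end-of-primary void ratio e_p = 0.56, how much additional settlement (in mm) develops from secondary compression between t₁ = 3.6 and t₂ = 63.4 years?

Secondary compression: S_s = C_α·H/(1+e_p)·log₁₀(t₂/t₁)
S_s = 0.013×5/(1+0.56)×log₁₀(63.4/3.6)
    = 0.04167 × 1.246 = 0.05191 m

S_s ≈ 51.9 mm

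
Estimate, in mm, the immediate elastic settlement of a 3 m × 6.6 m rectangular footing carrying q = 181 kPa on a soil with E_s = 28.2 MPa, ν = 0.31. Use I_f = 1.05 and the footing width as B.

S_e ≈ 18.3 mm

Immediate (elastic) settlement: S_e = q·B·(1−ν²)/E_s · I_f.
E_s = 28.2 MPa = 28200 kPa.
S_e = 181 × 3 × (1 − 0.31²) / 28200 × 1.05
    = 181 × 3 × 0.9039 / 28200 × 1.05
    = 0.01828 m = 18.28 mm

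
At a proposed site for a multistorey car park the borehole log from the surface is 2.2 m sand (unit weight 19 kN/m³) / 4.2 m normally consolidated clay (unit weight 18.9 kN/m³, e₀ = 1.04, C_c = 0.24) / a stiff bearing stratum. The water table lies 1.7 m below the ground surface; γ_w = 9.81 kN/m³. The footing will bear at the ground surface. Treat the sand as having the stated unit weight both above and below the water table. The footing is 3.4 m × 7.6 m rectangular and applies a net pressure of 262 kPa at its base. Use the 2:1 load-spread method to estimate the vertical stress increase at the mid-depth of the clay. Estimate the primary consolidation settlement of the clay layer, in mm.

S_c ≈ 181 mm

Mid-depth of clay below the ground surface: z = 2.2 + 4.2/2 = 4.3 m.
Total vertical stress at mid-clay: σ_v = 19×2.2 + 18.9×2.1 = 81.49 kPa.
Pore pressure: u = 9.81×(4.3 − 1.7) = 25.506 kPa.
Initial effective stress: σ'_0 = σ_v − u = 81.49 − 25.506 = 55.984 kPa.
Stress increase at mid-clay by the 2:1 spreading method:
Δσ = qBL/((B+z)(L+z)) = 262×3.4×7.6/((3.4+4.3)(7.6+4.3)) = 73.885 kPa
Final effective stress: σ'_f = σ'_0 + Δσ = 55.984 + 73.885 = 129.87 kPa.
Normally consolidated clay, so the full stress increment lies on the virgin compression line:
S_c = C_c·H/(1+e₀)·log₁₀(σ'_f/σ'_0) = 0.24×4.2/(1+1.04)×log₁₀(129.87/55.984)
    = 0.49412 × 0.36544 = 0.1806 m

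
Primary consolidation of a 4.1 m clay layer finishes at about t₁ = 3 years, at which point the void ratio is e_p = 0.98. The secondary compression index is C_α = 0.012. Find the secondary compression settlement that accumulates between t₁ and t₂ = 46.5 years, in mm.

S_s ≈ 29.6 mm

Secondary compression: S_s = C_α·H/(1+e_p)·log₁₀(t₂/t₁)
S_s = 0.012×4.1/(1+0.98)×log₁₀(46.5/3)
    = 0.02485 × 1.19 = 0.02958 m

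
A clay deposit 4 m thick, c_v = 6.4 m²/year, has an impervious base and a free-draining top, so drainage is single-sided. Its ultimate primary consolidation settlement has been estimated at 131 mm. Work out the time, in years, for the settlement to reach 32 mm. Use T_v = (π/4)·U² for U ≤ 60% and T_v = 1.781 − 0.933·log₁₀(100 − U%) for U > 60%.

t ≈ 0.117 years

Drainage path length: H_d = H = 4 m (single drainage).
U = S(t)/S_ult = 32/131 = 0.2443.
U ≤ 60%: T_v = (π/4)·U² = (π/4)×0.24427² = 0.046865.
t = T_v·H_d²/c_v = 0.046865×4²/6.4 = 0.1172 years.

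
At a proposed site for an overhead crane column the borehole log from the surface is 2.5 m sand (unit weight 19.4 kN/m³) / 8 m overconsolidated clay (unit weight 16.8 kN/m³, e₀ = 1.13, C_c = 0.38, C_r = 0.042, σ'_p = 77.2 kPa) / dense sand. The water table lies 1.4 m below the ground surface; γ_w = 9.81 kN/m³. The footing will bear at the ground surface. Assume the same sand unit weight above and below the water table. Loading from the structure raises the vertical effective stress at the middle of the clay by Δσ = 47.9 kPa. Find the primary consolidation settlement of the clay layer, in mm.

Mid-depth of clay below the ground surface: z = 2.5 + 8/2 = 6.5 m.
Total vertical stress at mid-clay: σ_v = 19.4×2.5 + 16.8×4 = 115.7 kPa.
Pore pressure: u = 9.81×(6.5 − 1.4) = 50.031 kPa.
Initial effective stress: σ'_0 = σ_v − u = 115.7 − 50.031 = 65.669 kPa.
Final effective stress: σ'_f = 65.669 + 47.9 = 113.57 kPa.
σ'_f = 113.57 > σ'_p = 77.2 kPa, so the stress path crosses the preconsolidation pressure — recompression up to σ'_p, then virgin compression beyond:
S_c = H/(1+e₀)·[C_r·log₁₀(σ'_p/σ'_0) + C_c·log₁₀(σ'_f/σ'_p)]
    = 8/2.13 × [0.042×log₁₀(77.2/65.669) + 0.38×log₁₀(113.57/77.2)]
    = 3.7559 × [0.0029508 + 0.063706] = 0.2504 m

S_c ≈ 250 mm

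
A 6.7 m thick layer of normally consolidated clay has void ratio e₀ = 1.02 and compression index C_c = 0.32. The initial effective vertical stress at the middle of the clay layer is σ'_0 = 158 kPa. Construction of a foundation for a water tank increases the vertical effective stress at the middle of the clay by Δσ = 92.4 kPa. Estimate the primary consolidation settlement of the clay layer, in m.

S_c ≈ 0.212 m

Final effective stress: σ'_f = σ'_0 + Δσ = 158 + 92.4 = 250.4 kPa.
Normally consolidated clay, so the full stress increment lies on the virgin compression line:
S_c = C_c·H/(1+e₀)·log₁₀(σ'_f/σ'_0) = 0.32×6.7/(1+1.02)×log₁₀(250.4/158)
    = 1.0614 × 0.19998 = 0.2123 m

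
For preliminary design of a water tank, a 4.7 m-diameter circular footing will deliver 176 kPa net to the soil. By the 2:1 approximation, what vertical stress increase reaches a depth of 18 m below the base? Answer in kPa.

By the 2:1 method the load spreads at 1 horizontal : 2 vertical, so at depth z the loaded area has grown by z in each plan dimension:
Δσ ≈ qD²/(D+z)² = 176×4.7²/(4.7+18)² = 7.545 kPa

Δσ_z ≈ 7.54 kPa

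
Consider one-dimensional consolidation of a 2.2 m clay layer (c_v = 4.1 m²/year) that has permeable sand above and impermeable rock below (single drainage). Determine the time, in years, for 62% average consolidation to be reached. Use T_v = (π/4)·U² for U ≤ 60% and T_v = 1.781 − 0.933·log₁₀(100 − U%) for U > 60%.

Drainage path length: H_d = H = 2.2 m (single drainage).
U > 60%: T_v = 1.781 − 0.933·log₁₀(100 − 62) = 0.30706.
t = T_v·H_d²/c_v = 0.30706×2.2²/4.1 = 0.3625 years.

t ≈ 0.362 years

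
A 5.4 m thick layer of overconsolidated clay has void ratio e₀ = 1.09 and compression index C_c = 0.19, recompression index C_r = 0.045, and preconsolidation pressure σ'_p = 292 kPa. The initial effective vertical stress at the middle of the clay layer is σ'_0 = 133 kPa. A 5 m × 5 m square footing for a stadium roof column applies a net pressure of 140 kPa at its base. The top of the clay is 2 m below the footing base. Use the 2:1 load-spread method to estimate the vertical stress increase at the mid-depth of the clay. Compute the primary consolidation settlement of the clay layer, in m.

Mid-depth of clay below the footing base: z = 2 + 5.4/2 = 4.7 m.
Stress increase at mid-clay by the 2:1 spreading method:
Δσ = qBL/((B+z)(L+z)) = 140×5×5/((5+4.7)(5+4.7)) = 37.198 kPa
Final effective stress: σ'_f = 133 + 37.198 = 170.2 kPa.
σ'_f = 170.2 ≤ σ'_p = 292 kPa, so the clay remains overconsolidated and only the recompression index applies:
S_c = C_r·H/(1+e₀)·log₁₀(σ'_f/σ'_0) = 0.045×5.4/2.09×log₁₀(170.2/133)
    = 0.11627 × 0.10711 = 0.01245 m

S_c ≈ 0.0125 m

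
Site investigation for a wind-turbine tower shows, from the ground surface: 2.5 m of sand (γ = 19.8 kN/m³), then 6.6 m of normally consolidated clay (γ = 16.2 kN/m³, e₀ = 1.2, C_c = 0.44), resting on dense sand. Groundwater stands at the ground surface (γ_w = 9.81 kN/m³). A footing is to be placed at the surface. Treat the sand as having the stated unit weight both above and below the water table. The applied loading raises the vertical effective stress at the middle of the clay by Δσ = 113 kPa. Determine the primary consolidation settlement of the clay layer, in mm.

S_c ≈ 710 mm

Mid-depth of clay below the ground surface: z = 2.5 + 6.6/2 = 5.8 m.
Total vertical stress at mid-clay: σ_v = 19.8×2.5 + 16.2×3.3 = 102.96 kPa.
Pore pressure: u = 9.81×(5.8 − 0) = 56.898 kPa.
Initial effective stress: σ'_0 = σ_v − u = 102.96 − 56.898 = 46.062 kPa.
Final effective stress: σ'_f = σ'_0 + Δσ = 46.062 + 113 = 159.06 kPa.
Normally consolidated clay, so the full stress increment lies on the virgin compression line:
S_c = C_c·H/(1+e₀)·log₁₀(σ'_f/σ'_0) = 0.44×6.6/(1+1.2)×log₁₀(159.06/46.062)
    = 1.32 × 0.53822 = 0.7105 m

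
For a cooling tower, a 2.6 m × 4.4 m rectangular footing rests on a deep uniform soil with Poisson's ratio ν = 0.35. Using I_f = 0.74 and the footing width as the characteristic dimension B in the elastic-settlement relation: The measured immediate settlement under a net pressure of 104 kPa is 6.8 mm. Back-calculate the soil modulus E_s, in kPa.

S_e = q·B·(1−ν²)/E_s · I_f  ⇒  E_s = q·B·(1−ν²)·I_f / S_e.
E_s = 104 × 2.6 × 0.8775 × 0.74 / 0.0068 = 25820 kPa

E_s ≈ 25800 kPa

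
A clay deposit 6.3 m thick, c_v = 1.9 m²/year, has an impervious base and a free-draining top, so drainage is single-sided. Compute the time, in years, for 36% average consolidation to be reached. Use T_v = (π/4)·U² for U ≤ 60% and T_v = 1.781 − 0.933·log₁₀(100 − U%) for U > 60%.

t ≈ 2.13 years

Drainage path length: H_d = H = 6.3 m (single drainage).
U ≤ 60%: T_v = (π/4)·U² = (π/4)×0.36² = 0.10179.
t = T_v·H_d²/c_v = 0.10179×6.3²/1.9 = 2.126 years.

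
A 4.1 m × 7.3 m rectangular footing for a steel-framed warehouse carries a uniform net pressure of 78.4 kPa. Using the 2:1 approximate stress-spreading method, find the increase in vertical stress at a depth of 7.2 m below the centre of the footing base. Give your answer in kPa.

Δσ_z ≈ 14.3 kPa

By the 2:1 method the load spreads at 1 horizontal : 2 vertical, so at depth z the loaded area has grown by z in each plan dimension:
Δσ = qBL/((B+z)(L+z)) = 78.4×4.1×7.3/((4.1+7.2)(7.3+7.2)) = 14.321 kPa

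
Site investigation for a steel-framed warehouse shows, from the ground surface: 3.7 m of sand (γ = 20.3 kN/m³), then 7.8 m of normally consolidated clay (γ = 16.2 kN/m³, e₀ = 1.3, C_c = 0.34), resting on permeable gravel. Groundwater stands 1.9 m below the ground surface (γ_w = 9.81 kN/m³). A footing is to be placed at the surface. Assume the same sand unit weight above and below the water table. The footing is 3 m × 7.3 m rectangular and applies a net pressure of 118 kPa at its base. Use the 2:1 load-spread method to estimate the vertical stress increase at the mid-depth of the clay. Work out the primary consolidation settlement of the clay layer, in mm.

S_c ≈ 90.7 mm

Mid-depth of clay below the ground surface: z = 3.7 + 7.8/2 = 7.6 m.
Total vertical stress at mid-clay: σ_v = 20.3×3.7 + 16.2×3.9 = 138.29 kPa.
Pore pressure: u = 9.81×(7.6 − 1.9) = 55.917 kPa.
Initial effective stress: σ'_0 = σ_v − u = 138.29 − 55.917 = 82.373 kPa.
Stress increase at mid-clay by the 2:1 spreading method:
Δσ = qBL/((B+z)(L+z)) = 118×3×7.3/((3+7.6)(7.3+7.6)) = 16.362 kPa
Final effective stress: σ'_f = σ'_0 + Δσ = 82.373 + 16.362 = 98.735 kPa.
Normally consolidated clay, so the full stress increment lies on the virgin compression line:
S_c = C_c·H/(1+e₀)·log₁₀(σ'_f/σ'_0) = 0.34×7.8/(1+1.3)×log₁₀(98.735/82.373)
    = 1.153 × 0.078686 = 0.09072 m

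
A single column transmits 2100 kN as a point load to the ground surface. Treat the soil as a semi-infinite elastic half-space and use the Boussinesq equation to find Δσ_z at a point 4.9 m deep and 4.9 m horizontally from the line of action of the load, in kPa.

Boussinesq vertical stress below a point load on an elastic half-space:
Δσ_z = 3P/(2πz²) · [1 + (r/z)²]^(−5/2)
r/z = 4.9/4.9 = 1; [1+(r/z)²]^(−5/2) = 0.17678.
Δσ_z = 3×2100/(2π×4.9²) × 0.17678 = 41.761 × 0.17678 = 7.383 kPa

Δσ_z ≈ 7.38 kPa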